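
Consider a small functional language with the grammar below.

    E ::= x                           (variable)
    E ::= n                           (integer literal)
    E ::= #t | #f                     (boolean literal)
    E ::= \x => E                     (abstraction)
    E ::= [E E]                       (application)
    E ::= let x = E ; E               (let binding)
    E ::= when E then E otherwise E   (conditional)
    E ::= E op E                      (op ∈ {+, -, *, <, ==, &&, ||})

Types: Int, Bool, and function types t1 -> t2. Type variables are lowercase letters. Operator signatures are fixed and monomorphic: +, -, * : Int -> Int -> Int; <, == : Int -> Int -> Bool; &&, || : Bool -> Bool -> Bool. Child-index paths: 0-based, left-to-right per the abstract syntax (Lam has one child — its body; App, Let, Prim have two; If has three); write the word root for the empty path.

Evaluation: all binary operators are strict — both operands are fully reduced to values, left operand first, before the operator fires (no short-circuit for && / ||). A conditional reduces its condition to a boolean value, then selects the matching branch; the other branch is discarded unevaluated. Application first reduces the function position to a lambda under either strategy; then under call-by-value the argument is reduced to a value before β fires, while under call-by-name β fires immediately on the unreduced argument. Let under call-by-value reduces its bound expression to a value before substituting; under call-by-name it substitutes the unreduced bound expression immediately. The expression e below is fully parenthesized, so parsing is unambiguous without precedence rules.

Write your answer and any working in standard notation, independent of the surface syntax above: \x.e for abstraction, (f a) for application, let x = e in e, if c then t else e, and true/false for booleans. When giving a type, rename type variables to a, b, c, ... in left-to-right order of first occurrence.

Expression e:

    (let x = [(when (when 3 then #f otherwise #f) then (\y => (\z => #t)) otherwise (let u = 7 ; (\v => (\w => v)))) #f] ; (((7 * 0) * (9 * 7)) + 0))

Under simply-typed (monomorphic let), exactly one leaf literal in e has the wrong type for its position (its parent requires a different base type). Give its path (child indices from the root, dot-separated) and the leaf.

Derivation:
  unify Int ~ Bool
  FAIL: mismatch Int ~ Bool

Answer: 0.0.0.0 : 3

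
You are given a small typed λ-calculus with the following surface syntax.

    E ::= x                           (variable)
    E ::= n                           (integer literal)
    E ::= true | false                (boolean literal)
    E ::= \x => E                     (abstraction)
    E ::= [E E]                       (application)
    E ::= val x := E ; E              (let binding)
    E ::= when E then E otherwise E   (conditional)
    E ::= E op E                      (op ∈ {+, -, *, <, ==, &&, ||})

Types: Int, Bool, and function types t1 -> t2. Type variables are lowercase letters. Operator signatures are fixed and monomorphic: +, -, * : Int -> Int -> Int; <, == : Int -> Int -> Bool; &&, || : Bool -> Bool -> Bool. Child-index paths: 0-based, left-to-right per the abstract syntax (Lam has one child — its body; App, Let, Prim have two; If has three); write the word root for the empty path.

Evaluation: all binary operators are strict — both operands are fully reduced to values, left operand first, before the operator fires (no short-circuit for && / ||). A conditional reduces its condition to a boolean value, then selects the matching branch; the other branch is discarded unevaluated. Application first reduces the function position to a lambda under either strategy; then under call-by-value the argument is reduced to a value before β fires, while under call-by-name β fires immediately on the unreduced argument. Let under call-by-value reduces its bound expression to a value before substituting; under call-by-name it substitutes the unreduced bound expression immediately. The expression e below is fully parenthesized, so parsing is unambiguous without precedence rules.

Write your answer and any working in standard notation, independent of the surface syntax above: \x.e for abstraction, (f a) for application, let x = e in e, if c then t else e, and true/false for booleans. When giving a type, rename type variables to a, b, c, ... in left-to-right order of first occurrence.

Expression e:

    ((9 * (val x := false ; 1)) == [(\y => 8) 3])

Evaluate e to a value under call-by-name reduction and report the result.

Answer: false

Trace:
step 0: ((9 * (let x = false in 1)) == ((\y.8) 3))
step 1: [let@0.1] ((9 * 1) == ((\y.8) 3))
step 2: [delta@0] (9 == ((\y.8) 3))
step 3: [beta@1] (9 == 8)
step 4: [delta@root] false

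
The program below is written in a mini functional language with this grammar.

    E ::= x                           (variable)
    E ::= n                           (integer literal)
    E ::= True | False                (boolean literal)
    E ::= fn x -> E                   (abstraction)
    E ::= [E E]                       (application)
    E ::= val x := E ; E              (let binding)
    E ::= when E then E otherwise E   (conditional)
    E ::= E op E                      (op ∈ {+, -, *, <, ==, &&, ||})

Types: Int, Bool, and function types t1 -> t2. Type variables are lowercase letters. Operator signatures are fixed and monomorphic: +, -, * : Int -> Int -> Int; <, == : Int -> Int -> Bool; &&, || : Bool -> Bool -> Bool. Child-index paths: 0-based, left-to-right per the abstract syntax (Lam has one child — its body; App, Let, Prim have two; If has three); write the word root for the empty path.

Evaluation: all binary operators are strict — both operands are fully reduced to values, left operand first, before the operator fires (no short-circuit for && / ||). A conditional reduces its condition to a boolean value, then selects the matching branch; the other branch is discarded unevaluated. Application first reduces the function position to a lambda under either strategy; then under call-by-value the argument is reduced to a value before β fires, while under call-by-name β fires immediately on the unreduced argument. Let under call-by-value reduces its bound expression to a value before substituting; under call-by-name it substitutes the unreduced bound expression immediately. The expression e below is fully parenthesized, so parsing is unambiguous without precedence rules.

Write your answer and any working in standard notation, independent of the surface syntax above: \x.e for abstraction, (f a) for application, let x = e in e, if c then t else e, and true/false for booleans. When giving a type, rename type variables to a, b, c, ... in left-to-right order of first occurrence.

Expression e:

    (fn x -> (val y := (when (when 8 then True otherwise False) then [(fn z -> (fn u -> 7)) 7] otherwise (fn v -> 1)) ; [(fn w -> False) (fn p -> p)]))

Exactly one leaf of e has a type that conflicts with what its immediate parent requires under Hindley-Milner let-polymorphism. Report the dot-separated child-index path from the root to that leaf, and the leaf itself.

Answer: 0.0.0.0 : 8

Derivation:
  unify Int ~ Bool
  FAIL: mismatch Int ~ Bool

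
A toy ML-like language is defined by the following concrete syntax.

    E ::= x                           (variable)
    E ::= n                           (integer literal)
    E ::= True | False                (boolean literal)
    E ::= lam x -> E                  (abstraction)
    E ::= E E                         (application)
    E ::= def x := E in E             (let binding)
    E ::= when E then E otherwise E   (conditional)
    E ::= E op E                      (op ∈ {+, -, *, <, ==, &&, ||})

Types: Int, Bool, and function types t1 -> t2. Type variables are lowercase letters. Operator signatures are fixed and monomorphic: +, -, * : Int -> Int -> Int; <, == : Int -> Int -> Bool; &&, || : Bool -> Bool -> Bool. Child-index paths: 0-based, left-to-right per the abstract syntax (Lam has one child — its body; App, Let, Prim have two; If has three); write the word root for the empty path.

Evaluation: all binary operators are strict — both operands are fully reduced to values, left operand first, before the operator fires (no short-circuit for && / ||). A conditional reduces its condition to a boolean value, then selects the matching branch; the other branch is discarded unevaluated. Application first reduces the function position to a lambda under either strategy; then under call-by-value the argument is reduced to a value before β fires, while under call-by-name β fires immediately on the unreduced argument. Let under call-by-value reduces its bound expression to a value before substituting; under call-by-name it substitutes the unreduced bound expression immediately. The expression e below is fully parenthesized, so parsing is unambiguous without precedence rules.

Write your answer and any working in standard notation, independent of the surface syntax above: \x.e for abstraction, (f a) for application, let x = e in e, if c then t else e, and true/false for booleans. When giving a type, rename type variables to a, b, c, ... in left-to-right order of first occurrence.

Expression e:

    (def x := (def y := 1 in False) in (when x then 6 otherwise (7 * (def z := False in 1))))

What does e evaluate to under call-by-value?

Answer: 7

Working:
step 0: (let x = (let y = 1 in false) in (if x then 6 else (7 * (let z = false in 1))))
step 1: [let@0] (let x = false in (if x then 6 else (7 * (let z = false in 1))))
step 2: [let@root] (if false then 6 else (7 * (let z = false in 1)))
step 3: [if@root] (7 * (let z = false in 1))
step 4: [let@1] (7 * 1)
step 5: [delta@root] 7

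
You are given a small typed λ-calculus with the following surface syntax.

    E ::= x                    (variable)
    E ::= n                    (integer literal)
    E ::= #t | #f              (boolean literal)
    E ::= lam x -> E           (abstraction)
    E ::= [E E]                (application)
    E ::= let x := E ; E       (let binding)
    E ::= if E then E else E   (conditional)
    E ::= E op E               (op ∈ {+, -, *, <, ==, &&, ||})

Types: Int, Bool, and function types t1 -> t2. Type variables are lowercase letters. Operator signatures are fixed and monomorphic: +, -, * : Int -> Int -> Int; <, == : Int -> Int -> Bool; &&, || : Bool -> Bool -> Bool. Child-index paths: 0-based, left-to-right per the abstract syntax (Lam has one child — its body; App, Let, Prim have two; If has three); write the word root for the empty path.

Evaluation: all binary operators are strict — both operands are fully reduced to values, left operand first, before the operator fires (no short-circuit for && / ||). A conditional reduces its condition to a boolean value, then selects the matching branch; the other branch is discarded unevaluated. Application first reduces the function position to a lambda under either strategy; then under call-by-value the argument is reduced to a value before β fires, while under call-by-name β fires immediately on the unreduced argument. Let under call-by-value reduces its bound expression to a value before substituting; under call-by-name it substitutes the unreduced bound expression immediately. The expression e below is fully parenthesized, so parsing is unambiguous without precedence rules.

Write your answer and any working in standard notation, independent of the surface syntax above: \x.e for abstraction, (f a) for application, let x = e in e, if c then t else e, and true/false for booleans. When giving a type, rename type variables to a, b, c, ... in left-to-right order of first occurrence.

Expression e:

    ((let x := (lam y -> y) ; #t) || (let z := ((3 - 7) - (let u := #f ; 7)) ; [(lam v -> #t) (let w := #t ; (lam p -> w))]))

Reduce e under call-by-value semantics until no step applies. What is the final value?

Derivation:
step 0: ((let x = (\y.y) in true) || (let z = ((3 - 7) - (let u = false in 7)) in ((\v.true) (let w = true in (\p.w)))))
step 1: [let@0] (true || (let z = ((3 - 7) - (let u = false in 7)) in ((\v.true) (let w = true in (\p.w)))))
step 2: [delta@1.0.0] (true || (let z = (-4 - (let u = false in 7)) in ((\v.true) (let w = true in (\p.w)))))
step 3: [let@1.0.1] (true || (let z = (-4 - 7) in ((\v.true) (let w = true in (\p.w)))))
step 4: [delta@1.0] (true || (let z = -11 in ((\v.true) (let w = true in (\p.w)))))
step 5: [let@1] (true || ((\v.true) (let w = true in (\p.w))))
step 6: [let@1.1] (true || ((\v.true) (\p.true)))
step 7: [beta@1] (true || true)
step 8: [delta@root] true

Answer: true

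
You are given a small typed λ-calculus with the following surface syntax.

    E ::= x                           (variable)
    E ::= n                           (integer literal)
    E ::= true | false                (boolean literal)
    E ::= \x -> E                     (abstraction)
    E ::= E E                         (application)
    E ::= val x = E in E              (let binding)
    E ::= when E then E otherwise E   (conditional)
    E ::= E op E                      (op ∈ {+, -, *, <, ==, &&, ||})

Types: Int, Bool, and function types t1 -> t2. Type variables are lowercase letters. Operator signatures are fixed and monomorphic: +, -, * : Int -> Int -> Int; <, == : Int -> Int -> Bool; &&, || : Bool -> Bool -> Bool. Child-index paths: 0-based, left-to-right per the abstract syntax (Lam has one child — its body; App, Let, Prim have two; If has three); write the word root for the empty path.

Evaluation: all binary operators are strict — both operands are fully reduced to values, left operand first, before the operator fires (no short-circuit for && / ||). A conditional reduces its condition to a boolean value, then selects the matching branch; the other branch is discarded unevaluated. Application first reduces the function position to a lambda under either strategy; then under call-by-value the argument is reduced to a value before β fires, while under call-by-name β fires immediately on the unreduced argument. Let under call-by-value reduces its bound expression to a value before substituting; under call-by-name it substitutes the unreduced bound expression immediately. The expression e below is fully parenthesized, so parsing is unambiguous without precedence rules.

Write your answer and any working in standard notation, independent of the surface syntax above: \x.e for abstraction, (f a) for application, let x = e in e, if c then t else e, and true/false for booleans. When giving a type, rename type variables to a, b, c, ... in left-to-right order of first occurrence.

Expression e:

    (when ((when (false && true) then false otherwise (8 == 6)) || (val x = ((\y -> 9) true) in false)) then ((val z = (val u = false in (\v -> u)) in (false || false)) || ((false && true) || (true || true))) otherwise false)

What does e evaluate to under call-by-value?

Answer: false

Derivation:
step 0: (if ((if (false && true) then false else (8 == 6)) || (let x = ((\y.9) true) in false)) then ((let z = (let u = false in (\v.u)) in (false || false)) || ((false && true) || (true || true))) else false)
step 1: [delta@0.0.0] (if ((if false then false else (8 == 6)) || (let x = ((\y.9) true) in false)) then ((let z = (let u = false in (\v.u)) in (false || false)) || ((false && true) || (true || true))) else false)
step 2: [if@0.0] (if ((8 == 6) || (let x = ((\y.9) true) in false)) then ((let z = (let u = false in (\v.u)) in (false || false)) || ((false && true) || (true || true))) else false)
step 3: [delta@0.0] (if (false || (let x = ((\y.9) true) in false)) then ((let z = (let u = false in (\v.u)) in (false || false)) || ((false && true) || (true || true))) else false)
step 4: [beta@0.1.0] (if (false || (let x = 9 in false)) then ((let z = (let u = false in (\v.u)) in (false || false)) || ((false && true) || (true || true))) else false)
step 5: [let@0.1] (if (false || false) then ((let z = (let u = false in (\v.u)) in (false || false)) || ((false && true) || (true || true))) else false)
step 6: [delta@0] (if false then ((let z = (let u = false in (\v.u)) in (false || false)) || ((false && true) || (true || true))) else false)
step 7: [if@root] false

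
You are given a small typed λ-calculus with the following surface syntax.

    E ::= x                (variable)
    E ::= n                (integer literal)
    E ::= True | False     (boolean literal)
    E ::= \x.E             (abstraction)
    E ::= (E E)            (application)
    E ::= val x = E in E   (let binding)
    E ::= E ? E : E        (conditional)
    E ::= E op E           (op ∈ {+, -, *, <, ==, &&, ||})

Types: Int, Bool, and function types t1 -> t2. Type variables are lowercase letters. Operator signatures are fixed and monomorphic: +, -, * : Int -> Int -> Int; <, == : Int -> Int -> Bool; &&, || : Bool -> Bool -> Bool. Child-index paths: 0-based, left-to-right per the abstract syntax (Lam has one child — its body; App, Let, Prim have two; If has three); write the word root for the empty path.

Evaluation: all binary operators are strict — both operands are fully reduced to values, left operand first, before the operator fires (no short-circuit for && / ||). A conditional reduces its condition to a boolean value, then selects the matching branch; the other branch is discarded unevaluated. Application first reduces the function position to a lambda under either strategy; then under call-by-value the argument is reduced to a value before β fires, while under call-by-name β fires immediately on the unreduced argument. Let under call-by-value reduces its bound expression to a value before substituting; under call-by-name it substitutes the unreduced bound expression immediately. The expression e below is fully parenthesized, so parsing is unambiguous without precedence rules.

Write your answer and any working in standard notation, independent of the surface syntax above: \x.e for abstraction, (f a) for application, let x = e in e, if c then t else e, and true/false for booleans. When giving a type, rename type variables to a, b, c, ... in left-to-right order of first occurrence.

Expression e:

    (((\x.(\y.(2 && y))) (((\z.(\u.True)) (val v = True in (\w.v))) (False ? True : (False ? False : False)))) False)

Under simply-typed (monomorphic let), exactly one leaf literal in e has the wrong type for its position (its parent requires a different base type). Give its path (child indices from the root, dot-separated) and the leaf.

Derivation:
  unify Int ~ Bool
  FAIL: mismatch Int ~ Bool

Answer: 0.0.0.0.0 : 2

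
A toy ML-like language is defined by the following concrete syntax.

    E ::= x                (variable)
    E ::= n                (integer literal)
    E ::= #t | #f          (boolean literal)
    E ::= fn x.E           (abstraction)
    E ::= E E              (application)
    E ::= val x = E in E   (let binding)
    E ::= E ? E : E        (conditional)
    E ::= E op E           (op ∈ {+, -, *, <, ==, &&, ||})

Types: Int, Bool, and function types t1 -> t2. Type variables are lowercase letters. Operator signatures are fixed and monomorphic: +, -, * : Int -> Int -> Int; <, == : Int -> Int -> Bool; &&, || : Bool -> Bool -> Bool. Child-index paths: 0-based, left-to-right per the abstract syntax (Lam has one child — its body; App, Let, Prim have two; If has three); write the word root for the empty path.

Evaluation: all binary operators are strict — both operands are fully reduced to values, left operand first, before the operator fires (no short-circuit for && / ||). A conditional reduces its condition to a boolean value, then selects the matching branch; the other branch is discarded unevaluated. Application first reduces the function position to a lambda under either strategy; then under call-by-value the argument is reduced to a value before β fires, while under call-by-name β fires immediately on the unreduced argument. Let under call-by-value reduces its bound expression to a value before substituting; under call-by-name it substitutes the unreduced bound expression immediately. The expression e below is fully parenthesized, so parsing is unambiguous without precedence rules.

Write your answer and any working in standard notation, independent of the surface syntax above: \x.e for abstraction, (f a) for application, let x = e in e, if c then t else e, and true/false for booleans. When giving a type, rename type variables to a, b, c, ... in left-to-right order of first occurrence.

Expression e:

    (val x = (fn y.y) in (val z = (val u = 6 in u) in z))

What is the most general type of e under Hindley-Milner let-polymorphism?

Trace:
y : a
\y._ : a -> a
let x : forall. a -> a
let u : Int
u : Int
let z : Int
z : Int

Answer: Int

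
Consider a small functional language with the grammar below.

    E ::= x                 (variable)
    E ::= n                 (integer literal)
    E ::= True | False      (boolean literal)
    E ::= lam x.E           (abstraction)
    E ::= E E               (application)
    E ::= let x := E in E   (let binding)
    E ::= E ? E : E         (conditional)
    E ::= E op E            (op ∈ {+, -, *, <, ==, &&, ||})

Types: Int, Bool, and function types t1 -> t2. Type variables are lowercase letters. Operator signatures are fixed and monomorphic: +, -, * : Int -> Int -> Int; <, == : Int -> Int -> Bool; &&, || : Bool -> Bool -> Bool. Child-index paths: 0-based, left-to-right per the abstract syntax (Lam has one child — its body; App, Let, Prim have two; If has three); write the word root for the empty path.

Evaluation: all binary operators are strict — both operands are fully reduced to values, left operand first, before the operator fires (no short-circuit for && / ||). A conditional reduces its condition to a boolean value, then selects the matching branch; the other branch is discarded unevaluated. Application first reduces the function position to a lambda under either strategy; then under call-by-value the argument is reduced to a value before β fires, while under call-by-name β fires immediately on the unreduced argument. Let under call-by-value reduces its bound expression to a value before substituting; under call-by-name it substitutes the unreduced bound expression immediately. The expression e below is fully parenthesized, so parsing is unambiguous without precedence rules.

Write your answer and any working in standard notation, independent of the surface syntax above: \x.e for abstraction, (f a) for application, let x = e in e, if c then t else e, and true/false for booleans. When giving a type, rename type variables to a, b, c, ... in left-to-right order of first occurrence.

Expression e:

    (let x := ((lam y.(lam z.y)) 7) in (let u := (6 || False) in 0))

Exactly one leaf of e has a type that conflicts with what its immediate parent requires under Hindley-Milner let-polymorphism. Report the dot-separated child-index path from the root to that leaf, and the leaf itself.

Answer: 1.0.0 : 6

Trace:
y : a
\z._ : b -> a
\y._ : a -> b -> a
  unify a -> b -> a ~ Int -> c
  unify a ~ Int
  unify b -> Int ~ c
_ _ : b -> Int
let x : forall. b -> Int
  unify Int ~ Bool
  FAIL: mismatch Int ~ Bool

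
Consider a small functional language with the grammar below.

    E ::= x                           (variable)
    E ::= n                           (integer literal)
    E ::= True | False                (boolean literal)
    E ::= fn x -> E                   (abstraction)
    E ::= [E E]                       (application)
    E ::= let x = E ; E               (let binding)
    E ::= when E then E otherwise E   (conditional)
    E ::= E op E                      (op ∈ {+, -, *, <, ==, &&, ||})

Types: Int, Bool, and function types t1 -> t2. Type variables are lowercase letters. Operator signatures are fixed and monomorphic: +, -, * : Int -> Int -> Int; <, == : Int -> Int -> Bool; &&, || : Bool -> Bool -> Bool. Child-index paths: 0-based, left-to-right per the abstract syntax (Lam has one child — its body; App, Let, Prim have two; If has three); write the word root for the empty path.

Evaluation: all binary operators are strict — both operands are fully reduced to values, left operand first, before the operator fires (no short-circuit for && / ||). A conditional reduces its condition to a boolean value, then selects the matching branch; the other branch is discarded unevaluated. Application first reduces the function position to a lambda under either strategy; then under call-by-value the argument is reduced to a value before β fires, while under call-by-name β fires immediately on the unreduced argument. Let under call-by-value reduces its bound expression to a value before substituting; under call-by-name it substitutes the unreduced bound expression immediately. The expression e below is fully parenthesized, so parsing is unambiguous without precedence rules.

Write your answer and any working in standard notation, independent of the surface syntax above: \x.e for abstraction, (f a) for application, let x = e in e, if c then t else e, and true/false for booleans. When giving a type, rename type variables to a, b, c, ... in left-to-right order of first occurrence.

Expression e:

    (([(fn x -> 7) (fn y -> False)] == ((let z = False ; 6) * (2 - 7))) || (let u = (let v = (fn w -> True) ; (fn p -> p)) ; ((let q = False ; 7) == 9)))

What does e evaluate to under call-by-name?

Derivation:
step 0: ((((\x.7) (\y.false)) == ((let z = false in 6) * (2 - 7))) || (let u = (let v = (\w.true) in (\p.p)) in ((let q = false in 7) == 9)))
step 1: [beta@0.0] ((7 == ((let z = false in 6) * (2 - 7))) || (let u = (let v = (\w.true) in (\p.p)) in ((let q = false in 7) == 9)))
step 2: [let@0.1.0] ((7 == (6 * (2 - 7))) || (let u = (let v = (\w.true) in (\p.p)) in ((let q = false in 7) == 9)))
step 3: [delta@0.1.1] ((7 == (6 * -5)) || (let u = (let v = (\w.true) in (\p.p)) in ((let q = false in 7) == 9)))
step 4: [delta@0.1] ((7 == -30) || (let u = (let v = (\w.true) in (\p.p)) in ((let q = false in 7) == 9)))
step 5: [delta@0] (false || (let u = (let v = (\w.true) in (\p.p)) in ((let q = false in 7) == 9)))
step 6: [let@1] (false || ((let q = false in 7) == 9))
step 7: [let@1.0] (false || (7 == 9))
step 8: [delta@1] (false || false)
step 9: [delta@root] false

Answer: false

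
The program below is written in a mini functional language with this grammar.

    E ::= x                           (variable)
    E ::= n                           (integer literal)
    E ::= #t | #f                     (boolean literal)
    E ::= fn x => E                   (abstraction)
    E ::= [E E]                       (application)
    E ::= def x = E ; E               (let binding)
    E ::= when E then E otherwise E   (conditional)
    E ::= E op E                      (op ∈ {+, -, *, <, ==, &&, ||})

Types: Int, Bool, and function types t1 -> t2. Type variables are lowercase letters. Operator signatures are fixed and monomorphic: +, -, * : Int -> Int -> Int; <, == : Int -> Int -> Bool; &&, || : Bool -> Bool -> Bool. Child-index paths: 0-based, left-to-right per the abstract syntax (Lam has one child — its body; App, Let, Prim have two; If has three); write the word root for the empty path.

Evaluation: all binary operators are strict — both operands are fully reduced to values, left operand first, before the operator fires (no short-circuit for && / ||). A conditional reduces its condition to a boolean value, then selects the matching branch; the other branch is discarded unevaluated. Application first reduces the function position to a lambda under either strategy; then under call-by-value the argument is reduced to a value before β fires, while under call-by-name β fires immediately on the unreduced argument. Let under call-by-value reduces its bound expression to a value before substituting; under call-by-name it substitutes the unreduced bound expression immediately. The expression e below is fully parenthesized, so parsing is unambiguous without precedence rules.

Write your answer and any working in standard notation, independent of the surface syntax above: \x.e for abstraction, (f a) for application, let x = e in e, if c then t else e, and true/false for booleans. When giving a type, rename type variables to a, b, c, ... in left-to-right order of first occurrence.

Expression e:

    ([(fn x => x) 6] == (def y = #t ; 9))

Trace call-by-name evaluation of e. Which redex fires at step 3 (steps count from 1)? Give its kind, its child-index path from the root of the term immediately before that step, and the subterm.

Trace:
step 0: (((\x.x) 6) == (let y = true in 9))
step 1: [beta@0] (6 == (let y = true in 9))
step 2: [let@1] (6 == 9)
step 3: [delta@root] false

Answer: delta at root : (6 == 9)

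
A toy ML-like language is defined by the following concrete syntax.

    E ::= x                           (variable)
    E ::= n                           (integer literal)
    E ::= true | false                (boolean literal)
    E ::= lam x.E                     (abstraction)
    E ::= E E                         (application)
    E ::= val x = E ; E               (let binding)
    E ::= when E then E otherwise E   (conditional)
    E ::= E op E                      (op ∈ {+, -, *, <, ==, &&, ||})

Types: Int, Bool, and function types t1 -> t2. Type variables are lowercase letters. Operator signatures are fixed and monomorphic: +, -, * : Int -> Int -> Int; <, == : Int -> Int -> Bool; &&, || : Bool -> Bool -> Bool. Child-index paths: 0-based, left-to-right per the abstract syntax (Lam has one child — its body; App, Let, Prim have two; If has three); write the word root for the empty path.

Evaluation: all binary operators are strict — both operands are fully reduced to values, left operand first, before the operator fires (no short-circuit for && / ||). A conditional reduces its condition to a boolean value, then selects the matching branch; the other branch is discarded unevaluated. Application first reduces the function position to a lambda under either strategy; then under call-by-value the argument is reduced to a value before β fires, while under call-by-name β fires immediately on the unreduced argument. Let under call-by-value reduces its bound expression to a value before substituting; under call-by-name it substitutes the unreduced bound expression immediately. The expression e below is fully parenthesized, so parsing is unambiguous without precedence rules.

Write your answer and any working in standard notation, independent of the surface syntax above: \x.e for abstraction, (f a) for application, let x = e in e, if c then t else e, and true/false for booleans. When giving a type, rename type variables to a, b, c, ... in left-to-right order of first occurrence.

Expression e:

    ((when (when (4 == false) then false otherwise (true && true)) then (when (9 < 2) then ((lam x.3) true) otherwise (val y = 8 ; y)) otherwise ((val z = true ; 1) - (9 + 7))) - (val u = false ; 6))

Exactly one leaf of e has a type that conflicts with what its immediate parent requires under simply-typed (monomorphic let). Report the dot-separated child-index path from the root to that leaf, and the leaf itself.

Trace:
  unify Int ~ Int
  unify Bool ~ Int
  FAIL: mismatch Bool ~ Int

Answer: 0.0.0.1 : false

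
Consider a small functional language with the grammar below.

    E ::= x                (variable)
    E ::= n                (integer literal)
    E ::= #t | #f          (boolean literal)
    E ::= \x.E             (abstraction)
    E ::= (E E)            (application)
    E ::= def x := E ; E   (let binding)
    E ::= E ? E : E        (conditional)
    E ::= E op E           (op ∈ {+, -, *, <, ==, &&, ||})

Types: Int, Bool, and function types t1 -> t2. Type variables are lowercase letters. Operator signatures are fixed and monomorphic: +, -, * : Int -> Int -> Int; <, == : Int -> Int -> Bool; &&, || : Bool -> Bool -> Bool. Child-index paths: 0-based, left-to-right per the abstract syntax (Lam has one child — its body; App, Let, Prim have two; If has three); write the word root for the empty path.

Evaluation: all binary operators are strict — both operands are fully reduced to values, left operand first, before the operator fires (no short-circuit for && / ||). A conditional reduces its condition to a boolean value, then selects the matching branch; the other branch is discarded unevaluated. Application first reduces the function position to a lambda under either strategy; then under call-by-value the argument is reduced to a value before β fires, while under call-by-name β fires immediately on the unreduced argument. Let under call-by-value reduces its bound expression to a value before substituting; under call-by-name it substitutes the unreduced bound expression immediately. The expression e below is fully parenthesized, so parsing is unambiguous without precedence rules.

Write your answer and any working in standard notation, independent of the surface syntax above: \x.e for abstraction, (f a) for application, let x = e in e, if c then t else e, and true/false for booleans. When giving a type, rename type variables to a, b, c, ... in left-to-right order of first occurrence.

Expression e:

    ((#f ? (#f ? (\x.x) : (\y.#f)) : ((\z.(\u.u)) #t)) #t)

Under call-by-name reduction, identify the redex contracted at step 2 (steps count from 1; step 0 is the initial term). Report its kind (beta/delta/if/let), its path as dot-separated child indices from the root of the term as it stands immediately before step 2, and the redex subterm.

Answer: beta at 0 : ((\z.(\u.u)) true)

Working:
step 0: ((if false then (if false then (\x.x) else (\y.false)) else ((\z.(\u.u)) true)) true)
step 1: [if@0] (((\z.(\u.u)) true) true)
step 2: [beta@0] ((\u.u) true)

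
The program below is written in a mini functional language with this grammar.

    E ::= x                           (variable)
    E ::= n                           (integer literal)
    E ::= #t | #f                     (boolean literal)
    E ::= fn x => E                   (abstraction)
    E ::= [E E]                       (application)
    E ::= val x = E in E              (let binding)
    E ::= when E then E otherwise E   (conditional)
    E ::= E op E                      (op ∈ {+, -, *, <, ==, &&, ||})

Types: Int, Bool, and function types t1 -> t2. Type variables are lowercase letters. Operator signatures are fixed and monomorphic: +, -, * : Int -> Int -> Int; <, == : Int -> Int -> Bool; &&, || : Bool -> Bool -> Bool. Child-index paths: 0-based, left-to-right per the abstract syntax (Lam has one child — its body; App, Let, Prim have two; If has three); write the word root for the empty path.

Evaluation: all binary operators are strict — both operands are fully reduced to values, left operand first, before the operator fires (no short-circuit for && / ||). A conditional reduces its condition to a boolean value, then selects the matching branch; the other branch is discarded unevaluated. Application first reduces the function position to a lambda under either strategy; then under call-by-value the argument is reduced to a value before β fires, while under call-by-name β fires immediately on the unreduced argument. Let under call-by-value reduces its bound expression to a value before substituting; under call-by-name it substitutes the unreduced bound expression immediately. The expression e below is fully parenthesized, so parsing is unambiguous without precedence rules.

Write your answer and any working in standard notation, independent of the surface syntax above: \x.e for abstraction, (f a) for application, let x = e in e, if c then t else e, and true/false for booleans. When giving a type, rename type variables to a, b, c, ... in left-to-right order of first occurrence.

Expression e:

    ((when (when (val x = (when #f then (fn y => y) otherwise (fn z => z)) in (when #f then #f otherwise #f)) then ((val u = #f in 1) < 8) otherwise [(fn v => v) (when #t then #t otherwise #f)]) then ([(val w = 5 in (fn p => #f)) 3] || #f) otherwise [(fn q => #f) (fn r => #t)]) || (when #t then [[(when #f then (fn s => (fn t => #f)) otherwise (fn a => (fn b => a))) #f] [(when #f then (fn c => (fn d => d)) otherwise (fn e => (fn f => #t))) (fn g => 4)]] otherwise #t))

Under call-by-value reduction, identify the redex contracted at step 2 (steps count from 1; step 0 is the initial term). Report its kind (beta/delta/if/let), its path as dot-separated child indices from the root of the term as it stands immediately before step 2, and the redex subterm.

Trace:
step 0: ((if (if (let x = (if false then (\y.y) else (\z.z)) in (if false then false else false)) then ((let u = false in 1) < 8) else ((\v.v) (if true then true else false))) then (((let w = 5 in (\p.false)) 3) || false) else ((\q.false) (\r.true))) || (if true then (((if false then (\s.(\t.false)) else (\a.(\b.a))) false) ((if false then (\c.(\d.d)) else (\e.(\f.true))) (\g.4))) else true))
step 1: [if@0.0.0.0] ((if (if (let x = (\z.z) in (if false then false else false)) then ((let u = false in 1) < 8) else ((\v.v) (if true then true else false))) then (((let w = 5 in (\p.false)) 3) || false) else ((\q.false) (\r.true))) || (if true then (((if false then (\s.(\t.false)) else (\a.(\b.a))) false) ((if false then (\c.(\d.d)) else (\e.(\f.true))) (\g.4))) else true))
step 2: [let@0.0.0] ((if (if (if false then false else false) then ((let u = false in 1) < 8) else ((\v.v) (if true then true else false))) then (((let w = 5 in (\p.false)) 3) || false) else ((\q.false) (\r.true))) || (if true then (((if false then (\s.(\t.false)) else (\a.(\b.a))) false) ((if false then (\c.(\d.d)) else (\e.(\f.true))) (\g.4))) else true))

Answer: let at 0.0.0 : (let x = (\z.z) in (if false then false else false))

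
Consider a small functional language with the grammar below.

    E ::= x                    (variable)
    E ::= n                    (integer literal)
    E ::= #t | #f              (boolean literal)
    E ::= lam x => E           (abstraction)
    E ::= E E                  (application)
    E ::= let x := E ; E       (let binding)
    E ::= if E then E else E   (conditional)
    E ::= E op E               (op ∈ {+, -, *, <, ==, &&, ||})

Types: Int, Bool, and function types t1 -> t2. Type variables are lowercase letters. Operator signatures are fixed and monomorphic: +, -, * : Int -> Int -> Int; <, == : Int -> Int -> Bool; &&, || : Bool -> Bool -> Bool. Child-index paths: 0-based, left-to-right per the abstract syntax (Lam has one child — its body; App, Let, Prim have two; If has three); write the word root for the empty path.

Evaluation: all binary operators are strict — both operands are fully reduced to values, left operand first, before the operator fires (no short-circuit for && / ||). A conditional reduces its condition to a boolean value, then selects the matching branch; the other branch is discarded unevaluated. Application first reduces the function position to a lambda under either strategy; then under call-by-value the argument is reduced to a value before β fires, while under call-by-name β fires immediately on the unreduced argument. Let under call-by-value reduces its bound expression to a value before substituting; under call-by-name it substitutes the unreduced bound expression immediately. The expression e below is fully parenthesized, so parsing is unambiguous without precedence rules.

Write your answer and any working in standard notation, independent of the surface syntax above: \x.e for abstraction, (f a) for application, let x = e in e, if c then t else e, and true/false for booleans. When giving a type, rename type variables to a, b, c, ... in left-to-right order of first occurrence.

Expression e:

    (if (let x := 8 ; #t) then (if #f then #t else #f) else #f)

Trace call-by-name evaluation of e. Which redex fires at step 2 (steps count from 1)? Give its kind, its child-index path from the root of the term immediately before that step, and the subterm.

Trace:
step 0: (if (let x = 8 in true) then (if false then true else false) else false)
step 1: [let@0] (if true then (if false then true else false) else false)
step 2: [if@root] (if false then true else false)

Answer: if at root : (if true then (if false then true else false) else false)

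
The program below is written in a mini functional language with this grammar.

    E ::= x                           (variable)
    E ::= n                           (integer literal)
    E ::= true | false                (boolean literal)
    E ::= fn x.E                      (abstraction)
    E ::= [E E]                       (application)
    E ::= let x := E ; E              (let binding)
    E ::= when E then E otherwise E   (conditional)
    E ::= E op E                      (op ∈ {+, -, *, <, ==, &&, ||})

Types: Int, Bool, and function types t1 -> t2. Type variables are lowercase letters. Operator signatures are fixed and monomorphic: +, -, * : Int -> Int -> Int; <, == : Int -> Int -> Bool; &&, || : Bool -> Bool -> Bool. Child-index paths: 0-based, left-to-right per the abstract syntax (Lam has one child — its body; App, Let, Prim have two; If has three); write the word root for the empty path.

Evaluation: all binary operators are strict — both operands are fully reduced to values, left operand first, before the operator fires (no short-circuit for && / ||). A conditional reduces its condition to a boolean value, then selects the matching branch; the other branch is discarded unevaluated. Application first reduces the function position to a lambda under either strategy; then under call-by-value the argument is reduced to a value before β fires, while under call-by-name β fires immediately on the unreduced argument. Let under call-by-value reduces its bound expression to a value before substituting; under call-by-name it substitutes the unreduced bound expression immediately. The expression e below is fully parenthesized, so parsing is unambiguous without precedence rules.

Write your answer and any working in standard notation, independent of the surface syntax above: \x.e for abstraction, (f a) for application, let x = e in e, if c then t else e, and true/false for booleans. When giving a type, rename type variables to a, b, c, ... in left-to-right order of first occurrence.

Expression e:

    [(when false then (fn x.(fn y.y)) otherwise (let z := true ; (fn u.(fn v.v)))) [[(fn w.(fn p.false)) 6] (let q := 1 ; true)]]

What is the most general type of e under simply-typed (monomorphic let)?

Answer: a -> a

Derivation:
  unify Bool ~ Bool
y : b
\y._ : b -> b
\x._ : a -> b -> b
let z : Bool
v : d
\v._ : d -> d
\u._ : c -> d -> d
  unify a -> b -> b ~ c -> d -> d
  unify a ~ c
  unify b -> b ~ d -> d
  unify b ~ d
  unify d ~ d
\p._ : f -> Bool
\w._ : e -> f -> Bool
  unify e -> f -> Bool ~ Int -> g
  unify e ~ Int
  unify f -> Bool ~ g
_ _ : f -> Bool
let q : Int
  unify f -> Bool ~ Bool -> h
  unify f ~ Bool
  unify Bool ~ h
_ _ : Bool
  unify c -> d -> d ~ Bool -> i
  unify c ~ Bool
  unify d -> d ~ i
_ _ : d -> d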